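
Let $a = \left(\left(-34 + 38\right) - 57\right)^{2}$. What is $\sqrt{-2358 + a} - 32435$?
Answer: $-32435 + \sqrt{451} \approx -32414.0$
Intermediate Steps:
$a = 2809$ ($a = \left(4 - 57\right)^{2} = \left(-53\right)^{2} = 2809$)
$\sqrt{-2358 + a} - 32435 = \sqrt{-2358 + 2809} - 32435 = \sqrt{451} - 32435 = -32435 + \sqrt{451}$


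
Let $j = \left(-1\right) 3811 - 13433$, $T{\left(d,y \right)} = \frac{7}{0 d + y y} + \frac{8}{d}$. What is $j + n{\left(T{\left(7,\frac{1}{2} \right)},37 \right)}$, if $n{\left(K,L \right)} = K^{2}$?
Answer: $- \frac{803340}{49} \approx -16395.0$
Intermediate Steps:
$T{\left(d,y \right)} = \frac{7}{y^{2}} + \frac{8}{d}$ ($T{\left(d,y \right)} = \frac{7}{0 + y^{2}} + \frac{8}{d} = \frac{7}{y^{2}} + \frac{8}{d}$)
$j = -17244$ ($j = -3811 - 13433 = -17244$)
$j + n{\left(T{\left(7,\frac{1}{2} \right)},37 \right)} = -17244 + \left(\frac{7}{\frac{1}{4}} + \frac{8}{7}\right)^{2} = -17244 + \left(7 \frac{1}{(\frac{1}{2})^{2}} + 8 \cdot \frac{1}{7}\right)^{2} = -17244 + \left(7 \cdot 4 + \frac{8}{7}\right)^{2} = -17244 + \left(28 + \frac{8}{7}\right)^{2} = -17244 + \left(\frac{204}{7}\right)^{2} = -17244 + \frac{41616}{49} = - \frac{803340}{49}$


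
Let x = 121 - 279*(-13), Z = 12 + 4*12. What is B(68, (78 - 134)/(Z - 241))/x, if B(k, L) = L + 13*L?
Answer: 196/169597 ≈ 0.0011557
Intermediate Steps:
Z = 60 (Z = 12 + 48 = 60)
B(k, L) = 14*L
x = 3748 (x = 121 + 3627 = 3748)
B(68, (78 - 134)/(Z - 241))/x = (14*((78 - 134)/(60 - 241)))/3748 = (14*(-56/(-181)))*(1/3748) = (14*(-56*(-1/181)))*(1/3748) = (14*(56/181))*(1/3748) = (784/181)*(1/3748) = 196/169597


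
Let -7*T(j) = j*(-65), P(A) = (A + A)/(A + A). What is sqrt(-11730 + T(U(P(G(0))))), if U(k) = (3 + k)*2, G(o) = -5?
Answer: I*sqrt(571130)/7 ≈ 107.96*I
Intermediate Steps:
P(A) = 1 (P(A) = (2*A)/((2*A)) = (2*A)*(1/(2*A)) = 1)
U(k) = 6 + 2*k
T(j) = 65*j/7 (T(j) = -j*(-65)/7 = -(-65)*j/7 = 65*j/7)
sqrt(-11730 + T(U(P(G(0))))) = sqrt(-11730 + 65*(6 + 2*1)/7) = sqrt(-11730 + 65*(6 + 2)/7) = sqrt(-11730 + (65/7)*8) = sqrt(-11730 + 520/7) = sqrt(-81590/7) = I*sqrt(571130)/7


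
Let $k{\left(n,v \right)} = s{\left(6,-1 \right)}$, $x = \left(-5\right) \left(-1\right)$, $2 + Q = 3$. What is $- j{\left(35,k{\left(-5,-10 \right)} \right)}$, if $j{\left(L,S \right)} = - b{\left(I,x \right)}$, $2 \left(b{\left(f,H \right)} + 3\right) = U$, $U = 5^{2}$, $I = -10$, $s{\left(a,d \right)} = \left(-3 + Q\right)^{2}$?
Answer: $\frac{19}{2} \approx 9.5$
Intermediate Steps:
$Q = 1$ ($Q = -2 + 3 = 1$)
$x = 5$
$s{\left(a,d \right)} = 4$ ($s{\left(a,d \right)} = \left(-3 + 1\right)^{2} = \left(-2\right)^{2} = 4$)
$k{\left(n,v \right)} = 4$
$U = 25$
$b{\left(f,H \right)} = \frac{19}{2}$ ($b{\left(f,H \right)} = -3 + \frac{1}{2} \cdot 25 = -3 + \frac{25}{2} = \frac{19}{2}$)
$j{\left(L,S \right)} = - \frac{19}{2}$ ($j{\left(L,S \right)} = \left(-1\right) \frac{19}{2} = - \frac{19}{2}$)
$- j{\left(35,k{\left(-5,-10 \right)} \right)} = \left(-1\right) \left(- \frac{19}{2}\right) = \frac{19}{2}$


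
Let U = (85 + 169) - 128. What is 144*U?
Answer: 18144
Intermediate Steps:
U = 126 (U = 254 - 128 = 126)
144*U = 144*126 = 18144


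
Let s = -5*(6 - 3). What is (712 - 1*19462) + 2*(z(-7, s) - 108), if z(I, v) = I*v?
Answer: -18756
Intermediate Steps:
s = -15 (s = -5*3 = -15)
(712 - 1*19462) + 2*(z(-7, s) - 108) = (712 - 1*19462) + 2*(-7*(-15) - 108) = (712 - 19462) + 2*(105 - 108) = -18750 + 2*(-3) = -18750 - 6 = -18756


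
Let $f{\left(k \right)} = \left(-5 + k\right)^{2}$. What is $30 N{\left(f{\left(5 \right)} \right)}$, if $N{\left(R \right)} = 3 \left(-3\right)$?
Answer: $-270$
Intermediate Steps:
$N{\left(R \right)} = -9$
$30 N{\left(f{\left(5 \right)} \right)} = 30 \left(-9\right) = -270$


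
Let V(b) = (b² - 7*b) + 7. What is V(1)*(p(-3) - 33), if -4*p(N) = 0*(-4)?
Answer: -33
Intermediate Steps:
V(b) = 7 + b² - 7*b
p(N) = 0 (p(N) = -0*(-4) = -¼*0 = 0)
V(1)*(p(-3) - 33) = (7 + 1² - 7*1)*(0 - 33) = (7 + 1 - 7)*(-33) = 1*(-33) = -33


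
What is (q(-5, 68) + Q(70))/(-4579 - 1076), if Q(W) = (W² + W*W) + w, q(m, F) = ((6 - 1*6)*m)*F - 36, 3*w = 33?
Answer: -1955/1131 ≈ -1.7286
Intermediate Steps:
w = 11 (w = (⅓)*33 = 11)
q(m, F) = -36 (q(m, F) = ((6 - 6)*m)*F - 36 = (0*m)*F - 36 = 0*F - 36 = 0 - 36 = -36)
Q(W) = 11 + 2*W² (Q(W) = (W² + W*W) + 11 = (W² + W²) + 11 = 2*W² + 11 = 11 + 2*W²)
(q(-5, 68) + Q(70))/(-4579 - 1076) = (-36 + (11 + 2*70²))/(-4579 - 1076) = (-36 + (11 + 2*4900))/(-5655) = (-36 + (11 + 9800))*(-1/5655) = (-36 + 9811)*(-1/5655) = 9775*(-1/5655) = -1955/1131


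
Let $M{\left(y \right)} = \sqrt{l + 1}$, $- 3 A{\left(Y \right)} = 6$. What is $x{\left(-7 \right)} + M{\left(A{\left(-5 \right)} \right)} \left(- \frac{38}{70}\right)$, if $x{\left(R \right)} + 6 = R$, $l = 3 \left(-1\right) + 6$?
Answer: $- \frac{493}{35} \approx -14.086$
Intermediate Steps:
$l = 3$ ($l = -3 + 6 = 3$)
$A{\left(Y \right)} = -2$ ($A{\left(Y \right)} = \left(- \frac{1}{3}\right) 6 = -2$)
$M{\left(y \right)} = 2$ ($M{\left(y \right)} = \sqrt{3 + 1} = \sqrt{4} = 2$)
$x{\left(R \right)} = -6 + R$
$x{\left(-7 \right)} + M{\left(A{\left(-5 \right)} \right)} \left(- \frac{38}{70}\right) = \left(-6 - 7\right) + 2 \left(- \frac{38}{70}\right) = -13 + 2 \left(\left(-38\right) \frac{1}{70}\right) = -13 + 2 \left(- \frac{19}{35}\right) = -13 - \frac{38}{35} = - \frac{493}{35}$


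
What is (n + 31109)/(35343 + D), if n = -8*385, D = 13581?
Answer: 9343/16308 ≈ 0.57291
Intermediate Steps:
n = -3080
(n + 31109)/(35343 + D) = (-3080 + 31109)/(35343 + 13581) = 28029/48924 = 28029*(1/48924) = 9343/16308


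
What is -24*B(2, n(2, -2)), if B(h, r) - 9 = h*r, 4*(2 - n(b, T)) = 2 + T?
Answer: -312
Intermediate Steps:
n(b, T) = 3/2 - T/4 (n(b, T) = 2 - (2 + T)/4 = 2 + (-½ - T/4) = 3/2 - T/4)
B(h, r) = 9 + h*r
-24*B(2, n(2, -2)) = -24*(9 + 2*(3/2 - ¼*(-2))) = -24*(9 + 2*(3/2 + ½)) = -24*(9 + 2*2) = -24*(9 + 4) = -24*13 = -312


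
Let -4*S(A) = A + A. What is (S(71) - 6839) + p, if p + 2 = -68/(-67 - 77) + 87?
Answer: -244405/36 ≈ -6789.0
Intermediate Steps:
S(A) = -A/2 (S(A) = -(A + A)/4 = -A/2)
p = 3077/36 (p = -2 + (-68/(-67 - 77) + 87) = -2 + (-68/(-144) + 87) = -2 + (-1/144*(-68) + 87) = -2 + (17/36 + 87) = -2 + 3149/36 = 3077/36 ≈ 85.472)
(S(71) - 6839) + p = (-½*71 - 6839) + 3077/36 = (-71/2 - 6839) + 3077/36 = -13749/2 + 3077/36 = -244405/36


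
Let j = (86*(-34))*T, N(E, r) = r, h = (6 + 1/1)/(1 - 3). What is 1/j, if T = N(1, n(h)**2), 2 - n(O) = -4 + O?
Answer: -1/263891 ≈ -3.7894e-6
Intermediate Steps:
h = -7/2 (h = (6 + 1*1)/(-2) = (6 + 1)*(-1/2) = 7*(-1/2) = -7/2 ≈ -3.5000)
n(O) = 6 - O (n(O) = 2 - (-4 + O) = 2 + (4 - O) = 6 - O)
T = 361/4 (T = (6 - 1*(-7/2))**2 = (6 + 7/2)**2 = (19/2)**2 = 361/4 ≈ 90.250)
j = -263891 (j = (86*(-34))*(361/4) = -2924*361/4 = -263891)
1/j = 1/(-263891) = -1/263891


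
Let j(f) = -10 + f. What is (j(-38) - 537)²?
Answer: 342225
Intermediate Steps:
(j(-38) - 537)² = ((-10 - 38) - 537)² = (-48 - 537)² = (-585)² = 342225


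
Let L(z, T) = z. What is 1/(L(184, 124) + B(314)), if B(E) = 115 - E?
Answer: -1/15 ≈ -0.066667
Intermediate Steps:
1/(L(184, 124) + B(314)) = 1/(184 + (115 - 1*314)) = 1/(184 + (115 - 314)) = 1/(184 - 199) = 1/(-15) = -1/15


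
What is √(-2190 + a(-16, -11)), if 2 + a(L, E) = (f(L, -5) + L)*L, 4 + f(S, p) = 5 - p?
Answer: 4*I*√127 ≈ 45.078*I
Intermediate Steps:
f(S, p) = 1 - p (f(S, p) = -4 + (5 - p) = 1 - p)
a(L, E) = -2 + L*(6 + L) (a(L, E) = -2 + ((1 - 1*(-5)) + L)*L = -2 + ((1 + 5) + L)*L = -2 + (6 + L)*L = -2 + L*(6 + L))
√(-2190 + a(-16, -11)) = √(-2190 + (-2 + (-16)² + 6*(-16))) = √(-2190 + (-2 + 256 - 96)) = √(-2190 + 158) = √(-2032) = 4*I*√127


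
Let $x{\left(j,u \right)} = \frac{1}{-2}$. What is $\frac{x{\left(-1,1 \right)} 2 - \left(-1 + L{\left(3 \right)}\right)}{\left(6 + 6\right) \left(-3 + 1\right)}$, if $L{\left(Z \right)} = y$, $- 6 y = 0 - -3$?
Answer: $- \frac{1}{48} \approx -0.020833$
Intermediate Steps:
$y = - \frac{1}{2}$ ($y = - \frac{0 - -3}{6} = - \frac{0 + 3}{6} = \left(- \frac{1}{6}\right) 3 = - \frac{1}{2} \approx -0.5$)
$L{\left(Z \right)} = - \frac{1}{2}$
$x{\left(j,u \right)} = - \frac{1}{2}$
$\frac{x{\left(-1,1 \right)} 2 - \left(-1 + L{\left(3 \right)}\right)}{\left(6 + 6\right) \left(-3 + 1\right)} = \frac{\left(- \frac{1}{2}\right) 2 + \left(1 - - \frac{1}{2}\right)}{\left(6 + 6\right) \left(-3 + 1\right)} = \frac{-1 + \left(1 + \frac{1}{2}\right)}{12 \left(-2\right)} = \frac{-1 + \frac{3}{2}}{-24} = \frac{1}{2} \left(- \frac{1}{24}\right) = - \frac{1}{48}$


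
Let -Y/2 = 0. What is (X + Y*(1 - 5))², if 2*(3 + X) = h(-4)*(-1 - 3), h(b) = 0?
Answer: 9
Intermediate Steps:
Y = 0 (Y = -2*0 = 0)
X = -3 (X = -3 + (0*(-1 - 3))/2 = -3 + (0*(-4))/2 = -3 + (½)*0 = -3 + 0 = -3)
(X + Y*(1 - 5))² = (-3 + 0*(1 - 5))² = (-3 + 0*(-4))² = (-3 + 0)² = (-3)² = 9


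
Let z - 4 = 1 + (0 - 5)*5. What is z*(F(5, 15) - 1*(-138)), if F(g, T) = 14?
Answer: -3040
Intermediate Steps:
z = -20 (z = 4 + (1 + (0 - 5)*5) = 4 + (1 - 5*5) = 4 + (1 - 25) = 4 - 24 = -20)
z*(F(5, 15) - 1*(-138)) = -20*(14 - 1*(-138)) = -20*(14 + 138) = -20*152 = -3040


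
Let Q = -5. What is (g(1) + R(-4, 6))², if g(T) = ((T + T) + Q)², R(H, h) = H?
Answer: 25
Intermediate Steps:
g(T) = (-5 + 2*T)² (g(T) = ((T + T) - 5)² = (2*T - 5)² = (-5 + 2*T)²)
(g(1) + R(-4, 6))² = ((-5 + 2*1)² - 4)² = ((-5 + 2)² - 4)² = ((-3)² - 4)² = (9 - 4)² = 5² = 25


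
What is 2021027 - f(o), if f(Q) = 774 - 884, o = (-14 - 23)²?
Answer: 2021137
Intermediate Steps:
o = 1369 (o = (-37)² = 1369)
f(Q) = -110
2021027 - f(o) = 2021027 - 1*(-110) = 2021027 + 110 = 2021137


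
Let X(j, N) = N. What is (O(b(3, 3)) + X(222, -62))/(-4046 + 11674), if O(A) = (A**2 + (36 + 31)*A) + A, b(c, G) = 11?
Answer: 807/7628 ≈ 0.10579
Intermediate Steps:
O(A) = A**2 + 68*A (O(A) = (A**2 + 67*A) + A = A**2 + 68*A)
(O(b(3, 3)) + X(222, -62))/(-4046 + 11674) = (11*(68 + 11) - 62)/(-4046 + 11674) = (11*79 - 62)/7628 = (869 - 62)*(1/7628) = 807*(1/7628) = 807/7628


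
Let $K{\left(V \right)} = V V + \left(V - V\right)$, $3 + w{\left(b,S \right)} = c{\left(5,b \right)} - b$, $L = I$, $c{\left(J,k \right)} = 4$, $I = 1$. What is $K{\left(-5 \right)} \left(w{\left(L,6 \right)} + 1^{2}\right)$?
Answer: $25$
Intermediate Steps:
$L = 1$
$w{\left(b,S \right)} = 1 - b$ ($w{\left(b,S \right)} = -3 - \left(-4 + b\right) = 1 - b$)
$K{\left(V \right)} = V^{2}$ ($K{\left(V \right)} = V^{2} + 0 = V^{2}$)
$K{\left(-5 \right)} \left(w{\left(L,6 \right)} + 1^{2}\right) = \left(-5\right)^{2} \left(\left(1 - 1\right) + 1^{2}\right) = 25 \left(\left(1 - 1\right) + 1\right) = 25 \left(0 + 1\right) = 25 \cdot 1 = 25$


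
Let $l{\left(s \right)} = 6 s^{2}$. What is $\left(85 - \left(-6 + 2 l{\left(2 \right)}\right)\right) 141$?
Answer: $6063$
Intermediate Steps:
$\left(85 - \left(-6 + 2 l{\left(2 \right)}\right)\right) 141 = \left(85 + \left(- 2 \cdot 6 \cdot 2^{2} + 6\right)\right) 141 = \left(85 + \left(- 2 \cdot 6 \cdot 4 + 6\right)\right) 141 = \left(85 + \left(\left(-2\right) 24 + 6\right)\right) 141 = \left(85 + \left(-48 + 6\right)\right) 141 = \left(85 - 42\right) 141 = 43 \cdot 141 = 6063$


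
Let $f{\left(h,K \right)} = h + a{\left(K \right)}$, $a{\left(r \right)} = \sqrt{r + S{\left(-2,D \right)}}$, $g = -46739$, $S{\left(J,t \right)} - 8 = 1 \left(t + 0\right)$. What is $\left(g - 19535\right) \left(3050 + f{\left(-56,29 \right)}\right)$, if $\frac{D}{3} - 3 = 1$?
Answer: $-198888274$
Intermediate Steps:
$D = 12$ ($D = 9 + 3 \cdot 1 = 9 + 3 = 12$)
$S{\left(J,t \right)} = 8 + t$ ($S{\left(J,t \right)} = 8 + 1 \left(t + 0\right) = 8 + 1 t = 8 + t$)
$a{\left(r \right)} = \sqrt{20 + r}$ ($a{\left(r \right)} = \sqrt{r + \left(8 + 12\right)} = \sqrt{r + 20} = \sqrt{20 + r}$)
$f{\left(h,K \right)} = h + \sqrt{20 + K}$
$\left(g - 19535\right) \left(3050 + f{\left(-56,29 \right)}\right) = \left(-46739 - 19535\right) \left(3050 - \left(56 - \sqrt{20 + 29}\right)\right) = - 66274 \left(3050 - \left(56 - \sqrt{49}\right)\right) = - 66274 \left(3050 + \left(-56 + 7\right)\right) = - 66274 \left(3050 - 49\right) = \left(-66274\right) 3001 = -198888274$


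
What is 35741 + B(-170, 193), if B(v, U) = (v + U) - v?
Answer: 35934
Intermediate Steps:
B(v, U) = U (B(v, U) = (U + v) - v = U)
35741 + B(-170, 193) = 35741 + 193 = 35934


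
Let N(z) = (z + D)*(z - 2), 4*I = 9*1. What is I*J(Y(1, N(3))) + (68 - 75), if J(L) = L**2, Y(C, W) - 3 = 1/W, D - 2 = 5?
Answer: 5849/400 ≈ 14.622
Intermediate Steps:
D = 7 (D = 2 + 5 = 7)
I = 9/4 (I = (9*1)/4 = (1/4)*9 = 9/4 ≈ 2.2500)
N(z) = (-2 + z)*(7 + z) (N(z) = (z + 7)*(z - 2) = (7 + z)*(-2 + z) = (-2 + z)*(7 + z))
Y(C, W) = 3 + 1/W
I*J(Y(1, N(3))) + (68 - 75) = 9*(3 + 1/(-14 + 3**2 + 5*3))**2/4 + (68 - 75) = 9*(3 + 1/(-14 + 9 + 15))**2/4 - 7 = 9*(3 + 1/10)**2/4 - 7 = 9*(31/10)**2/4 - 7 = (9/4)*(961/100) - 7 = 8649/400 - 7 = 5849/400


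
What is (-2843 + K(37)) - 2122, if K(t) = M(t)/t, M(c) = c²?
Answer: -4928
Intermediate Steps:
K(t) = t (K(t) = t²/t = t)
(-2843 + K(37)) - 2122 = (-2843 + 37) - 2122 = -2806 - 2122 = -4928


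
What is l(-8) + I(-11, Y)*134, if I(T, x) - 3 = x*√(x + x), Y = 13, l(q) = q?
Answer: 394 + 1742*√26 ≈ 9276.5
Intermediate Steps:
I(T, x) = 3 + √2*x^(3/2) (I(T, x) = 3 + x*√(x + x) = 3 + x*√(2*x) = 3 + x*(√2*√x) = 3 + √2*x^(3/2))
l(-8) + I(-11, Y)*134 = -8 + (3 + √2*13^(3/2))*134 = -8 + (3 + √2*(13*√13))*134 = -8 + (3 + 13*√26)*134 = -8 + (402 + 1742*√26) = 394 + 1742*√26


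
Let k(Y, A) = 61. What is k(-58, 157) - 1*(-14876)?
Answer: 14937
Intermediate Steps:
k(-58, 157) - 1*(-14876) = 61 - 1*(-14876) = 61 + 14876 = 14937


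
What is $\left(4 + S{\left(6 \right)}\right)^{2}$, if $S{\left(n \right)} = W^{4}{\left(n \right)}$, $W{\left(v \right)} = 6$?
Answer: $1690000$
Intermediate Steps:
$S{\left(n \right)} = 1296$ ($S{\left(n \right)} = 6^{4} = 1296$)
$\left(4 + S{\left(6 \right)}\right)^{2} = \left(4 + 1296\right)^{2} = 1300^{2} = 1690000$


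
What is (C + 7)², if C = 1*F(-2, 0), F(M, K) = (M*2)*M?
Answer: 225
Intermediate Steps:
F(M, K) = 2*M² (F(M, K) = (2*M)*M = 2*M²)
C = 8 (C = 1*(2*(-2)²) = 1*(2*4) = 1*8 = 8)
(C + 7)² = (8 + 7)² = 15² = 225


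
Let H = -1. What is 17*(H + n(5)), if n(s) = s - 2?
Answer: 34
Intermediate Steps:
n(s) = -2 + s
17*(H + n(5)) = 17*(-1 + (-2 + 5)) = 17*(-1 + 3) = 17*2 = 34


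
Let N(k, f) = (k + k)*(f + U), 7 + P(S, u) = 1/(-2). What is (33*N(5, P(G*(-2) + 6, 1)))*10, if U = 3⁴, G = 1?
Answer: 242550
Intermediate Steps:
U = 81
P(S, u) = -15/2 (P(S, u) = -7 + 1/(-2) = -7 - ½ = -15/2)
N(k, f) = 2*k*(81 + f) (N(k, f) = (k + k)*(f + 81) = (2*k)*(81 + f) = 2*k*(81 + f))
(33*N(5, P(G*(-2) + 6, 1)))*10 = (33*(2*5*(81 - 15/2)))*10 = (33*(2*5*(147/2)))*10 = (33*735)*10 = 24255*10 = 242550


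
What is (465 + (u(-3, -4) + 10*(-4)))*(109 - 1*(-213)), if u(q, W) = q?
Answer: 135884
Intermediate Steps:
(465 + (u(-3, -4) + 10*(-4)))*(109 - 1*(-213)) = (465 + (-3 + 10*(-4)))*(109 - 1*(-213)) = (465 + (-3 - 40))*(109 + 213) = (465 - 43)*322 = 422*322 = 135884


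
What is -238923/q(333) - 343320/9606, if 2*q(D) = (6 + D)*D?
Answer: -267571318/6693781 ≈ -39.973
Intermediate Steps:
q(D) = D*(6 + D)/2 (q(D) = ((6 + D)*D)/2 = (D*(6 + D))/2 = D*(6 + D)/2)
-238923/q(333) - 343320/9606 = -238923*2/(333*(6 + 333)) - 343320/9606 = -238923/((½)*333*339) - 343320*1/9606 = -238923/112887/2 - 57220/1601 = -238923*2/112887 - 57220/1601 = -17698/4181 - 57220/1601 = -267571318/6693781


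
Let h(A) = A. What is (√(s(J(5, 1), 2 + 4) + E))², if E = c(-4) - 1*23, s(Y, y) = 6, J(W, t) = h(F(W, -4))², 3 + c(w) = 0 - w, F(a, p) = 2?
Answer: -16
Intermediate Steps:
c(w) = -3 - w (c(w) = -3 + (0 - w) = -3 - w)
J(W, t) = 4 (J(W, t) = 2² = 4)
E = -22 (E = (-3 - 1*(-4)) - 1*23 = (-3 + 4) - 23 = 1 - 23 = -22)
(√(s(J(5, 1), 2 + 4) + E))² = (√(6 - 22))² = (√(-16))² = (4*I)² = -16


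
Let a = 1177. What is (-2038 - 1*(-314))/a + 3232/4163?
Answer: -3372948/4899851 ≈ -0.68838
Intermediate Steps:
(-2038 - 1*(-314))/a + 3232/4163 = (-2038 - 1*(-314))/1177 + 3232/4163 = (-2038 + 314)*(1/1177) + 3232*(1/4163) = -1724*1/1177 + 3232/4163 = -1724/1177 + 3232/4163 = -3372948/4899851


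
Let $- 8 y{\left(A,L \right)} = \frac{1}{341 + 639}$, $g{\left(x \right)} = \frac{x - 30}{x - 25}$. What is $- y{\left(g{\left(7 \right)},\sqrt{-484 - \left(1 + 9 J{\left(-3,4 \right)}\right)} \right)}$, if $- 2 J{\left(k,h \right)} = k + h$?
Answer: $\frac{1}{7840} \approx 0.00012755$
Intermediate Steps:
$J{\left(k,h \right)} = - \frac{h}{2} - \frac{k}{2}$ ($J{\left(k,h \right)} = - \frac{k + h}{2} = - \frac{h + k}{2} = - \frac{h}{2} - \frac{k}{2}$)
$g{\left(x \right)} = \frac{-30 + x}{-25 + x}$
$y{\left(A,L \right)} = - \frac{1}{7840}$ ($y{\left(A,L \right)} = - \frac{1}{8 \left(341 + 639\right)} = - \frac{1}{8 \cdot 980} = \left(- \frac{1}{8}\right) \frac{1}{980} = - \frac{1}{7840}$)
$- y{\left(g{\left(7 \right)},\sqrt{-484 - \left(1 + 9 J{\left(-3,4 \right)}\right)} \right)} = \left(-1\right) \left(- \frac{1}{7840}\right) = \frac{1}{7840}$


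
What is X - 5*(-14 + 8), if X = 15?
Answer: 45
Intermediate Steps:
X - 5*(-14 + 8) = 15 - 5*(-14 + 8) = 15 - 5*(-6) = 15 + 30 = 45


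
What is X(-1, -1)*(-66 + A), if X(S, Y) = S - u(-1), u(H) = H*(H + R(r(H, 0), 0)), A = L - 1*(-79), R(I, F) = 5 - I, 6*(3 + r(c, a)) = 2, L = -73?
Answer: -340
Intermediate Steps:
r(c, a) = -8/3 (r(c, a) = -3 + (⅙)*2 = -3 + ⅓ = -8/3)
A = 6 (A = -73 - 1*(-79) = -73 + 79 = 6)
u(H) = H*(23/3 + H) (u(H) = H*(H + (5 - 1*(-8/3))) = H*(H + (5 + 8/3)) = H*(H + 23/3) = H*(23/3 + H))
X(S, Y) = 20/3 + S (X(S, Y) = S - (-1)*(23 + 3*(-1))/3 = S - (-1)*(23 - 3)/3 = S - (-1)*20/3 = S - 1*(-20/3) = S + 20/3 = 20/3 + S)
X(-1, -1)*(-66 + A) = (20/3 - 1)*(-66 + 6) = (17/3)*(-60) = -340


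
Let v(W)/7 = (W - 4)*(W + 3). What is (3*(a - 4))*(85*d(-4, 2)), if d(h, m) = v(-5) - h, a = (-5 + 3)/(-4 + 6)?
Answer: -165750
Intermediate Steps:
v(W) = 7*(-4 + W)*(3 + W) (v(W) = 7*((W - 4)*(W + 3)) = 7*((-4 + W)*(3 + W)) = 7*(-4 + W)*(3 + W))
a = -1 (a = -2/2 = -2*½ = -1)
d(h, m) = 126 - h (d(h, m) = (-84 - 7*(-5) + 7*(-5)²) - h = (-84 + 35 + 7*25) - h = (-84 + 35 + 175) - h = 126 - h)
(3*(a - 4))*(85*d(-4, 2)) = (3*(-1 - 4))*(85*(126 - 1*(-4))) = (3*(-5))*(85*(126 + 4)) = -1275*130 = -15*11050 = -165750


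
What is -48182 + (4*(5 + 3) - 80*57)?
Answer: -52710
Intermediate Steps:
-48182 + (4*(5 + 3) - 80*57) = -48182 + (4*8 - 4560) = -48182 + (32 - 4560) = -48182 - 4528 = -52710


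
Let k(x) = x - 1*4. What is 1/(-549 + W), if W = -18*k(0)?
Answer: -1/477 ≈ -0.0020964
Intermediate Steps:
k(x) = -4 + x (k(x) = x - 4 = -4 + x)
W = 72 (W = -18*(-4 + 0) = -18*(-4) = 72)
1/(-549 + W) = 1/(-549 + 72) = 1/(-477) = -1/477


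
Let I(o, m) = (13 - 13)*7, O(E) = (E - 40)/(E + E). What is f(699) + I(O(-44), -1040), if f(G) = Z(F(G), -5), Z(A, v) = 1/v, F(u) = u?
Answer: -⅕ ≈ -0.20000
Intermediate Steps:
O(E) = (-40 + E)/(2*E) (O(E) = (-40 + E)/((2*E)) = (-40 + E)*(1/(2*E)) = (-40 + E)/(2*E))
f(G) = -⅕ (f(G) = 1/(-5) = -⅕)
I(o, m) = 0 (I(o, m) = 0*7 = 0)
f(699) + I(O(-44), -1040) = -⅕ + 0 = -⅕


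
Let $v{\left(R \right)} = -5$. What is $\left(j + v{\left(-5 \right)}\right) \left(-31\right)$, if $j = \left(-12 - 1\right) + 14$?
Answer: $124$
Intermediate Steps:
$j = 1$ ($j = -13 + 14 = 1$)
$\left(j + v{\left(-5 \right)}\right) \left(-31\right) = \left(1 - 5\right) \left(-31\right) = \left(-4\right) \left(-31\right) = 124$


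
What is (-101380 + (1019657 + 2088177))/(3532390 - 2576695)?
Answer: 3006454/955695 ≈ 3.1458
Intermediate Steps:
(-101380 + (1019657 + 2088177))/(3532390 - 2576695) = (-101380 + 3107834)/955695 = 3006454*(1/955695) = 3006454/955695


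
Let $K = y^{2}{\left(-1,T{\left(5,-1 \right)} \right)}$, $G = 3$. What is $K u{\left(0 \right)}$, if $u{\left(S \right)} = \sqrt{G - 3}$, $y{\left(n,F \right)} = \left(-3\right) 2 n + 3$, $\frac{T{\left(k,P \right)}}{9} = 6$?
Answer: $0$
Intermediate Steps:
$T{\left(k,P \right)} = 54$ ($T{\left(k,P \right)} = 9 \cdot 6 = 54$)
$y{\left(n,F \right)} = 3 - 6 n$ ($y{\left(n,F \right)} = - 6 n + 3 = 3 - 6 n$)
$u{\left(S \right)} = 0$ ($u{\left(S \right)} = \sqrt{3 - 3} = \sqrt{0} = 0$)
$K = 81$ ($K = \left(3 - -6\right)^{2} = \left(3 + 6\right)^{2} = 9^{2} = 81$)
$K u{\left(0 \right)} = 81 \cdot 0 = 0$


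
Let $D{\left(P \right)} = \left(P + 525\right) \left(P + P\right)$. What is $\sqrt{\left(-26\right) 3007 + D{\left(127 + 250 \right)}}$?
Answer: $\sqrt{601926} \approx 775.84$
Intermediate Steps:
$D{\left(P \right)} = 2 P \left(525 + P\right)$ ($D{\left(P \right)} = \left(525 + P\right) 2 P = 2 P \left(525 + P\right)$)
$\sqrt{\left(-26\right) 3007 + D{\left(127 + 250 \right)}} = \sqrt{\left(-26\right) 3007 + 2 \left(127 + 250\right) \left(525 + \left(127 + 250\right)\right)} = \sqrt{-78182 + 2 \cdot 377 \left(525 + 377\right)} = \sqrt{-78182 + 2 \cdot 377 \cdot 902} = \sqrt{-78182 + 680108} = \sqrt{601926}$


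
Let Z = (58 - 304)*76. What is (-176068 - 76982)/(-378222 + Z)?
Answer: 42175/66153 ≈ 0.63754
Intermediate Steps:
Z = -18696 (Z = -246*76 = -18696)
(-176068 - 76982)/(-378222 + Z) = (-176068 - 76982)/(-378222 - 18696) = -253050/(-396918) = -253050*(-1/396918) = 42175/66153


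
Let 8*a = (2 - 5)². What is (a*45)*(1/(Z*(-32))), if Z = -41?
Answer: 405/10496 ≈ 0.038586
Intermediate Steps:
a = 9/8 (a = (2 - 5)²/8 = (⅛)*(-3)² = (⅛)*9 = 9/8 ≈ 1.1250)
(a*45)*(1/(Z*(-32))) = ((9/8)*45)*(1/(-41*(-32))) = 405*(-1/41*(-1/32))/8 = (405/8)*(1/1312) = 405/10496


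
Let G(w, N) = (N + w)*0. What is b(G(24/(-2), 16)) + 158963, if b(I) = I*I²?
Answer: 158963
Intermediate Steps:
G(w, N) = 0
b(I) = I³
b(G(24/(-2), 16)) + 158963 = 0³ + 158963 = 0 + 158963 = 158963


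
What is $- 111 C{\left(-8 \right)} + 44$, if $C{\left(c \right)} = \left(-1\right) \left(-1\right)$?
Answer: $-67$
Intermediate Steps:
$C{\left(c \right)} = 1$
$- 111 C{\left(-8 \right)} + 44 = \left(-111\right) 1 + 44 = -111 + 44 = -67$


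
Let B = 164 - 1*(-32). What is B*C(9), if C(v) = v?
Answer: 1764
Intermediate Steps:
B = 196 (B = 164 + 32 = 196)
B*C(9) = 196*9 = 1764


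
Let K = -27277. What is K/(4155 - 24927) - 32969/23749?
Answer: -37030595/493314228 ≈ -0.075065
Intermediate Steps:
K/(4155 - 24927) - 32969/23749 = -27277/(4155 - 24927) - 32969/23749 = -27277/(-20772) - 32969*1/23749 = -27277*(-1/20772) - 32969/23749 = 27277/20772 - 32969/23749 = -37030595/493314228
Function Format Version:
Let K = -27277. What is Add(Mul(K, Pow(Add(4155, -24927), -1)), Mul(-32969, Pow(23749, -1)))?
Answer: Rational(-37030595, 493314228) ≈ -0.075065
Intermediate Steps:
Add(Mul(K, Pow(Add(4155, -24927), -1)), Mul(-32969, Pow(23749, -1))) = Add(Mul(-27277, Pow(Add(4155, -24927), -1)), Mul(-32969, Pow(23749, -1))) = Add(Mul(-27277, Pow(-20772, -1)), Mul(-32969, Rational(1, 23749))) = Add(Mul(-27277, Rational(-1, 20772)), Rational(-32969, 23749)) = Add(Rational(27277, 20772), Rational(-32969, 23749)) = Rational(-37030595, 493314228)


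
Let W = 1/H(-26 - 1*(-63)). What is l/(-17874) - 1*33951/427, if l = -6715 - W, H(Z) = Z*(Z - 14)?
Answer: -85663485182/1082500083 ≈ -79.135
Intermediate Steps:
H(Z) = Z*(-14 + Z)
W = 1/851 (W = 1/((-26 - 1*(-63))*(-14 + (-26 - 1*(-63)))) = 1/((-26 + 63)*(-14 + (-26 + 63))) = 1/(37*(-14 + 37)) = 1/(37*23) = 1/851 ≈ 0.0011751)
l = -5714466/851 (l = -6715 - 1*1/851 = -6715 - 1/851 = -5714466/851 ≈ -6715.0)
l/(-17874) - 1*33951/427 = -5714466/851/(-17874) - 1*33951/427 = -5714466/851*(-1/17874) - 33951*1/427 = 952411/2535129 - 33951/427 = -85663485182/1082500083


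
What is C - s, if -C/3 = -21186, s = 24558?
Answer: 39000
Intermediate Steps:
C = 63558 (C = -3*(-21186) = 63558)
C - s = 63558 - 1*24558 = 63558 - 24558 = 39000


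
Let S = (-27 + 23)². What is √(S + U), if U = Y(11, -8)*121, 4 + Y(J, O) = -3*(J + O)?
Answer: 3*I*√173 ≈ 39.459*I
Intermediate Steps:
Y(J, O) = -4 - 3*J - 3*O (Y(J, O) = -4 - 3*(J + O) = -4 + (-3*J - 3*O) = -4 - 3*J - 3*O)
U = -1573 (U = (-4 - 3*11 - 3*(-8))*121 = (-4 - 33 + 24)*121 = -13*121 = -1573)
S = 16 (S = (-4)² = 16)
√(S + U) = √(16 - 1573) = √(-1557) = 3*I*√173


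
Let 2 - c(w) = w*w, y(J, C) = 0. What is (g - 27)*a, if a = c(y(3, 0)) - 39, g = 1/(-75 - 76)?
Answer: 150886/151 ≈ 999.25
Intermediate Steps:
g = -1/151 (g = 1/(-151) = -1/151 ≈ -0.0066225)
c(w) = 2 - w² (c(w) = 2 - w*w = 2 - w²)
a = -37 (a = (2 - 1*0²) - 39 = (2 - 1*0) - 39 = (2 + 0) - 39 = 2 - 39 = -37)
(g - 27)*a = (-1/151 - 27)*(-37) = -4078/151*(-37) = 150886/151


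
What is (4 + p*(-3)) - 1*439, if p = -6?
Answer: -417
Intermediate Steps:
(4 + p*(-3)) - 1*439 = (4 - 6*(-3)) - 1*439 = (4 + 18) - 439 = 22 - 439 = -417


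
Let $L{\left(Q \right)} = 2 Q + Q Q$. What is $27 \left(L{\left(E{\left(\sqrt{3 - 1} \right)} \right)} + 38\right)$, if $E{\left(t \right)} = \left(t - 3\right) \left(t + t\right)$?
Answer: $3618 - 1620 \sqrt{2} \approx 1327.0$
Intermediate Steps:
$E{\left(t \right)} = 2 t \left(-3 + t\right)$ ($E{\left(t \right)} = \left(-3 + t\right) 2 t = 2 t \left(-3 + t\right)$)
$L{\left(Q \right)} = Q^{2} + 2 Q$ ($L{\left(Q \right)} = 2 Q + Q^{2} = Q^{2} + 2 Q$)
$27 \left(L{\left(E{\left(\sqrt{3 - 1} \right)} \right)} + 38\right) = 27 \left(2 \sqrt{3 - 1} \left(-3 + \sqrt{3 - 1}\right) \left(2 + 2 \sqrt{3 - 1} \left(-3 + \sqrt{3 - 1}\right)\right) + 38\right) = 27 \left(2 \sqrt{2} \left(-3 + \sqrt{2}\right) \left(2 + 2 \sqrt{2} \left(-3 + \sqrt{2}\right)\right) + 38\right) = 27 \left(38 + 2 \sqrt{2} \left(-3 + \sqrt{2}\right) \left(2 + 2 \sqrt{2} \left(-3 + \sqrt{2}\right)\right)\right) = 1026 + 54 \sqrt{2} \left(-3 + \sqrt{2}\right) \left(2 + 2 \sqrt{2} \left(-3 + \sqrt{2}\right)\right)$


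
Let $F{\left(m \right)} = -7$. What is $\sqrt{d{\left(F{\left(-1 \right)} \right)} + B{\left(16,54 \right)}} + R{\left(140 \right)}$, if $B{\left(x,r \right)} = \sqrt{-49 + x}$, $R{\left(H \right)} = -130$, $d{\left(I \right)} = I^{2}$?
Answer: $-130 + \sqrt{49 + i \sqrt{33}} \approx -122.99 + 0.40963 i$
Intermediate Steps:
$\sqrt{d{\left(F{\left(-1 \right)} \right)} + B{\left(16,54 \right)}} + R{\left(140 \right)} = \sqrt{\left(-7\right)^{2} + \sqrt{-49 + 16}} - 130 = \sqrt{49 + \sqrt{-33}} - 130 = \sqrt{49 + i \sqrt{33}} - 130 = -130 + \sqrt{49 + i \sqrt{33}}$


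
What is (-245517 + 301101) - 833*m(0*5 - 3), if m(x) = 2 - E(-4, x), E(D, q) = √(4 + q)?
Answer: 54751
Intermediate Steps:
m(x) = 2 - √(4 + x)
(-245517 + 301101) - 833*m(0*5 - 3) = (-245517 + 301101) - 833*(2 - √(4 + (0*5 - 3))) = 55584 - 833*(2 - √(4 + (0 - 3))) = 55584 - 833*(2 - √(4 - 3)) = 55584 - 833*(2 - √1) = 55584 - 833*(2 - 1*1) = 55584 - 833*(2 - 1) = 55584 - 833*1 = 55584 - 833 = 54751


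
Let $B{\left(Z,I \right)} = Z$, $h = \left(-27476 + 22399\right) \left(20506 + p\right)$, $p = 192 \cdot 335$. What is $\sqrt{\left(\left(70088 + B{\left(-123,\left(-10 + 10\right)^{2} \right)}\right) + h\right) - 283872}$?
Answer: $i \sqrt{430875509} \approx 20758.0 i$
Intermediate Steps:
$p = 64320$
$h = -430661602$ ($h = \left(-27476 + 22399\right) \left(20506 + 64320\right) = \left(-5077\right) 84826 = -430661602$)
$\sqrt{\left(\left(70088 + B{\left(-123,\left(-10 + 10\right)^{2} \right)}\right) + h\right) - 283872} = \sqrt{\left(\left(70088 - 123\right) - 430661602\right) - 283872} = \sqrt{\left(69965 - 430661602\right) - 283872} = \sqrt{-430591637 - 283872} = \sqrt{-430875509} = i \sqrt{430875509}$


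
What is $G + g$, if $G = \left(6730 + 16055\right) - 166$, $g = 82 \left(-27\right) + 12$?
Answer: $20417$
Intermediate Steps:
$g = -2202$ ($g = -2214 + 12 = -2202$)
$G = 22619$ ($G = 22785 - 166 = 22619$)
$G + g = 22619 - 2202 = 20417$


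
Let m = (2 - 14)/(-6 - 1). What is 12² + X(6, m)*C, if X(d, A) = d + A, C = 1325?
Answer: 72558/7 ≈ 10365.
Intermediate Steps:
m = 12/7 (m = -12/(-7) = -12*(-⅐) = 12/7 ≈ 1.7143)
X(d, A) = A + d
12² + X(6, m)*C = 12² + (12/7 + 6)*1325 = 144 + (54/7)*1325 = 144 + 71550/7 = 72558/7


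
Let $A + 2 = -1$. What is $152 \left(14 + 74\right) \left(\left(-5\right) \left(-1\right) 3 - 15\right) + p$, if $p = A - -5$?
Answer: $2$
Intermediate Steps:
$A = -3$ ($A = -2 - 1 = -3$)
$p = 2$ ($p = -3 - -5 = -3 + 5 = 2$)
$152 \left(14 + 74\right) \left(\left(-5\right) \left(-1\right) 3 - 15\right) + p = 152 \left(14 + 74\right) \left(\left(-5\right) \left(-1\right) 3 - 15\right) + 2 = 152 \cdot 88 \left(5 \cdot 3 - 15\right) + 2 = 152 \cdot 88 \left(15 - 15\right) + 2 = 152 \cdot 88 \cdot 0 + 2 = 152 \cdot 0 + 2 = 0 + 2 = 2$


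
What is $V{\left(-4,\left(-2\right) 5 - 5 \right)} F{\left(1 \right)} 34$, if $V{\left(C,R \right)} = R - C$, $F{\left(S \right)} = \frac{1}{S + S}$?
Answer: $-187$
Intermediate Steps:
$F{\left(S \right)} = \frac{1}{2 S}$
$V{\left(-4,\left(-2\right) 5 - 5 \right)} F{\left(1 \right)} 34 = \left(\left(\left(-2\right) 5 - 5\right) - -4\right) \frac{1}{2 \cdot 1} \cdot 34 = \left(\left(-10 - 5\right) + 4\right) \frac{1}{2} \cdot 1 \cdot 34 = \left(-15 + 4\right) \frac{1}{2} \cdot 34 = \left(-11\right) \frac{1}{2} \cdot 34 = \left(- \frac{11}{2}\right) 34 = -187$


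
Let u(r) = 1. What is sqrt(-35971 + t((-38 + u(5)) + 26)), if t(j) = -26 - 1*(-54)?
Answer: I*sqrt(35943) ≈ 189.59*I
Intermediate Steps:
t(j) = 28 (t(j) = -26 + 54 = 28)
sqrt(-35971 + t((-38 + u(5)) + 26)) = sqrt(-35971 + 28) = sqrt(-35943) = I*sqrt(35943)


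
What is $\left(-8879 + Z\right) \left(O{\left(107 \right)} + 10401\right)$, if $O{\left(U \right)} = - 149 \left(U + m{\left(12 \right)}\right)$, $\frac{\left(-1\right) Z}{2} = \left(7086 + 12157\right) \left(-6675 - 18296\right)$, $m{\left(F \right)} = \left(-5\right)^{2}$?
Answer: $-8905818925209$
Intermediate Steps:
$m{\left(F \right)} = 25$
$Z = 961033906$ ($Z = - 2 \left(7086 + 12157\right) \left(-6675 - 18296\right) = - 2 \cdot 19243 \left(-24971\right) = \left(-2\right) \left(-480516953\right) = 961033906$)
$O{\left(U \right)} = -3725 - 149 U$ ($O{\left(U \right)} = - 149 \left(U + 25\right) = - 149 \left(25 + U\right) = -3725 - 149 U$)
$\left(-8879 + Z\right) \left(O{\left(107 \right)} + 10401\right) = \left(-8879 + 961033906\right) \left(\left(-3725 - 15943\right) + 10401\right) = 961025027 \left(\left(-3725 - 15943\right) + 10401\right) = 961025027 \left(-19668 + 10401\right) = 961025027 \left(-9267\right) = -8905818925209$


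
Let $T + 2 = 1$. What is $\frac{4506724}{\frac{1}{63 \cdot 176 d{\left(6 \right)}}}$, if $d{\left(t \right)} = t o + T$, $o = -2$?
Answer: $-649617224256$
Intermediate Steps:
$T = -1$ ($T = -2 + 1 = -1$)
$d{\left(t \right)} = -1 - 2 t$ ($d{\left(t \right)} = t \left(-2\right) - 1 = - 2 t - 1 = -1 - 2 t$)
$\frac{4506724}{\frac{1}{63 \cdot 176 d{\left(6 \right)}}} = \frac{4506724}{\frac{1}{63 \cdot 176 \left(-1 - 12\right)}} = \frac{4506724}{\frac{1}{11088 \left(-1 - 12\right)}} = \frac{4506724}{\frac{1}{11088 \left(-13\right)}} = \frac{4506724}{\frac{1}{-144144}} = \frac{4506724}{- \frac{1}{144144}} = 4506724 \left(-144144\right) = -649617224256$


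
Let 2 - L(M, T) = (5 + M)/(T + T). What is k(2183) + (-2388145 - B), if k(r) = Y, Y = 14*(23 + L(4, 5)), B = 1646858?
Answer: -20173328/5 ≈ -4.0347e+6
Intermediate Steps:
L(M, T) = 2 - (5 + M)/(2*T) (L(M, T) = 2 - (5 + M)/(T + T) = 2 - (5 + M)/(2*T))
Y = 1687/5 (Y = 14*(23 + (½)*(-5 - 1*4 + 4*5)/5) = 14*(23 + (½)*(⅕)*(-5 - 4 + 20)) = 14*(23 + (½)*(⅕)*11) = 14*(23 + 11/10) = 14*(241/10) = 1687/5 ≈ 337.40)
k(r) = 1687/5
k(2183) + (-2388145 - B) = 1687/5 + (-2388145 - 1*1646858) = 1687/5 + (-2388145 - 1646858) = 1687/5 - 4035003 = -20173328/5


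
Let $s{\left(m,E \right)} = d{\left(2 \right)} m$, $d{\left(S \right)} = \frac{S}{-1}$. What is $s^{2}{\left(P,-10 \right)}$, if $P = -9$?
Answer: $324$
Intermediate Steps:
$d{\left(S \right)} = - S$ ($d{\left(S \right)} = S \left(-1\right) = - S$)
$s{\left(m,E \right)} = - 2 m$ ($s{\left(m,E \right)} = \left(-1\right) 2 m = - 2 m$)
$s^{2}{\left(P,-10 \right)} = \left(\left(-2\right) \left(-9\right)\right)^{2} = 18^{2} = 324$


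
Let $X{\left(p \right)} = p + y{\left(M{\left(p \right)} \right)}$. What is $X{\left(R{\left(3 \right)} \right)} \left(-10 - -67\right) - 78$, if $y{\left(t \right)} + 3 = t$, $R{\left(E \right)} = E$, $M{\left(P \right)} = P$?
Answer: $93$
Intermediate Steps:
$y{\left(t \right)} = -3 + t$
$X{\left(p \right)} = -3 + 2 p$ ($X{\left(p \right)} = p + \left(-3 + p\right) = -3 + 2 p$)
$X{\left(R{\left(3 \right)} \right)} \left(-10 - -67\right) - 78 = \left(-3 + 2 \cdot 3\right) \left(-10 - -67\right) - 78 = \left(-3 + 6\right) \left(-10 + 67\right) - 78 = 3 \cdot 57 - 78 = 171 - 78 = 93$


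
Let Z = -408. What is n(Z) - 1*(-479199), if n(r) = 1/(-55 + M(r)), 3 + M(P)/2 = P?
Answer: 420257522/877 ≈ 4.7920e+5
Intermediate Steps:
M(P) = -6 + 2*P
n(r) = 1/(-61 + 2*r) (n(r) = 1/(-55 + (-6 + 2*r)) = 1/(-61 + 2*r))
n(Z) - 1*(-479199) = 1/(-61 + 2*(-408)) - 1*(-479199) = 1/(-61 - 816) + 479199 = 1/(-877) + 479199 = -1/877 + 479199 = 420257522/877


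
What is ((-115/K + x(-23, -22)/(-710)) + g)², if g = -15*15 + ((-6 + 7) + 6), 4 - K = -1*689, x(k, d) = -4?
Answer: 2880545004562681/60523380225 ≈ 47594.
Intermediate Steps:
K = 693 (K = 4 - (-1)*689 = 4 - 1*(-689) = 4 + 689 = 693)
g = -218 (g = -225 + (1 + 6) = -225 + 7 = -218)
((-115/K + x(-23, -22)/(-710)) + g)² = ((-115/693 - 4/(-710)) - 218)² = ((-115*1/693 - 4*(-1/710)) - 218)² = ((-115/693 + 2/355) - 218)² = (-39439/246015 - 218)² = (-53670709/246015)² = 2880545004562681/60523380225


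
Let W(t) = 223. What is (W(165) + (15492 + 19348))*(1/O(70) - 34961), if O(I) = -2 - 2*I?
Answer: -174068966169/142 ≈ -1.2258e+9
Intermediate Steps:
(W(165) + (15492 + 19348))*(1/O(70) - 34961) = (223 + (15492 + 19348))*(1/(-2 - 2*70) - 34961) = (223 + 34840)*(1/(-2 - 140) - 34961) = 35063*(1/(-142) - 34961) = 35063*(-1/142 - 34961) = 35063*(-4964463/142) = -174068966169/142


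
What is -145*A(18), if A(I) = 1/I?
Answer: -145/18 ≈ -8.0556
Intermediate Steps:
-145*A(18) = -145/18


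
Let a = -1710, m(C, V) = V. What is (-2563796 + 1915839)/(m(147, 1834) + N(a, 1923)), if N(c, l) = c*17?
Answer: 647957/27236 ≈ 23.790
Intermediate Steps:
N(c, l) = 17*c
(-2563796 + 1915839)/(m(147, 1834) + N(a, 1923)) = (-2563796 + 1915839)/(1834 + 17*(-1710)) = -647957/(1834 - 29070) = -647957/(-27236) = -647957*(-1/27236) = 647957/27236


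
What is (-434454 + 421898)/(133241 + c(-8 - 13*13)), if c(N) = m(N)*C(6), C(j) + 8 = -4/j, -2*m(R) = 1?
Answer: -9417/99934 ≈ -0.094232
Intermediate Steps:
m(R) = -½ (m(R) = -½*1 = -½)
C(j) = -8 - 4/j
c(N) = 13/3 (c(N) = -(-8 - 4/6)/2 = -(-8 - 4*⅙)/2 = -(-8 - ⅔)/2 = -½*(-26/3) = 13/3)
(-434454 + 421898)/(133241 + c(-8 - 13*13)) = (-434454 + 421898)/(133241 + 13/3) = -12556/399736/3 = -12556*3/399736 = -9417/99934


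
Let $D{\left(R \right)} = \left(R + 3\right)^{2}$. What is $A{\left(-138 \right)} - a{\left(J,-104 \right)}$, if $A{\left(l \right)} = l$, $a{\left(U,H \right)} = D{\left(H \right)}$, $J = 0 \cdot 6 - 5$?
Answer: $-10339$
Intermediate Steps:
$J = -5$ ($J = 0 - 5 = -5$)
$D{\left(R \right)} = \left(3 + R\right)^{2}$
$a{\left(U,H \right)} = \left(3 + H\right)^{2}$
$A{\left(-138 \right)} - a{\left(J,-104 \right)} = -138 - \left(3 - 104\right)^{2} = -138 - \left(-101\right)^{2} = -138 - 10201 = -10339$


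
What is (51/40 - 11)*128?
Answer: -6224/5 ≈ -1244.8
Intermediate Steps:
(51/40 - 11)*128 = -389/40*128 = -6224/5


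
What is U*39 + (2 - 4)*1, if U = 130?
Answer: 5068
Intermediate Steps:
U*39 + (2 - 4)*1 = 130*39 + (2 - 4)*1 = 5070 - 2*1 = 5070 - 2 = 5068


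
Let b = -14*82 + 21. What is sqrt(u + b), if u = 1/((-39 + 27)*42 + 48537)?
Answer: I*sqrt(32100981670)/5337 ≈ 33.571*I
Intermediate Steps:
u = 1/48033 (u = 1/(-12*42 + 48537) = 1/(-504 + 48537) = 1/48033 ≈ 2.0819e-5)
b = -1127 (b = -1148 + 21 = -1127)
sqrt(u + b) = sqrt(1/48033 - 1127) = sqrt(-54133190/48033) = I*sqrt(32100981670)/5337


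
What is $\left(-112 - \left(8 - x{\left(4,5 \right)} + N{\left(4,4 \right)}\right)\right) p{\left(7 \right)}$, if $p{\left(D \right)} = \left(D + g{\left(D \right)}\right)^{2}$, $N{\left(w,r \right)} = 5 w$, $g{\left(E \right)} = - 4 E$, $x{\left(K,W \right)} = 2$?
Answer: $-60858$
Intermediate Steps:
$p{\left(D \right)} = 9 D^{2}$ ($p{\left(D \right)} = \left(D - 4 D\right)^{2} = \left(- 3 D\right)^{2} = 9 D^{2}$)
$\left(-112 - \left(8 - x{\left(4,5 \right)} + N{\left(4,4 \right)}\right)\right) p{\left(7 \right)} = \left(-112 + \left(\left(\left(2 - 18\right) + 10\right) - 5 \cdot 4\right)\right) 9 \cdot 7^{2} = \left(-112 + \left(\left(-16 + 10\right) - 20\right)\right) 9 \cdot 49 = \left(-112 - 26\right) 441 = \left(-138\right) 441 = -60858$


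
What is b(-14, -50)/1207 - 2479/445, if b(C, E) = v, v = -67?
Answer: -3021968/537115 ≈ -5.6263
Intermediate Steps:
b(C, E) = -67
b(-14, -50)/1207 - 2479/445 = -67/1207 - 2479/445 = -3021968/537115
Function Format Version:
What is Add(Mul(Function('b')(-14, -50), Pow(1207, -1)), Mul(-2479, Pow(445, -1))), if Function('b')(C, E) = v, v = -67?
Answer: Rational(-3021968, 537115) ≈ -5.6263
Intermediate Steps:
Function('b')(C, E) = -67
Add(Mul(Function('b')(-14, -50), Pow(1207, -1)), Mul(-2479, Pow(445, -1))) = Add(Mul(-67, Pow(1207, -1)), Mul(-2479, Pow(445, -1))) = Add(Mul(-67, Rational(1, 1207)), Mul(-2479, Rational(1, 445))) = Add(Rational(-67, 1207), Rational(-2479, 445)) = Rational(-3021968, 537115)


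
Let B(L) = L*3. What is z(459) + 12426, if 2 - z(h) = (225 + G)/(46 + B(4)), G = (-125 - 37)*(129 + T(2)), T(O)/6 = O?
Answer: 743441/58 ≈ 12818.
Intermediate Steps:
B(L) = 3*L
T(O) = 6*O
G = -22842 (G = (-125 - 37)*(129 + 6*2) = -162*(129 + 12) = -162*141 = -22842)
z(h) = 22733/58 (z(h) = 2 - (225 - 22842)/(46 + 3*4) = 2 - (-22617)/(46 + 12) = 2 - (-22617)/58 = 2 - 1*(-22617/58) = 2 + 22617/58 = 22733/58)
z(459) + 12426 = 22733/58 + 12426 = 743441/58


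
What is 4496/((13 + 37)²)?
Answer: 1124/625 ≈ 1.7984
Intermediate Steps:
4496/((13 + 37)²) = 4496/(50²) = 4496/2500 = 4496*(1/2500) = 1124/625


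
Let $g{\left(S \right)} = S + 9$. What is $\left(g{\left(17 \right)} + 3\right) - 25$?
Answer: $4$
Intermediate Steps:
$g{\left(S \right)} = 9 + S$
$\left(g{\left(17 \right)} + 3\right) - 25 = \left(\left(9 + 17\right) + 3\right) - 25 = \left(26 + 3\right) - 25 = 29 - 25 = 4$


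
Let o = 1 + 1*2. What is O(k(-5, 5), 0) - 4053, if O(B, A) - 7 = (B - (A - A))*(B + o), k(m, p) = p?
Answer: -4006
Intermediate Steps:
o = 3 (o = 1 + 2 = 3)
O(B, A) = 7 + B*(3 + B) (O(B, A) = 7 + (B - (A - A))*(B + 3) = 7 + (B - 1*0)*(3 + B) = 7 + (B + 0)*(3 + B) = 7 + B*(3 + B))
O(k(-5, 5), 0) - 4053 = (7 + 5² + 3*5) - 4053 = (7 + 25 + 15) - 4053 = 47 - 4053 = -4006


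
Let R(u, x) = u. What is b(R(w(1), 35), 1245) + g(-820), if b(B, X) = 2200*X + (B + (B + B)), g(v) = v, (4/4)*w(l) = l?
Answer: 2738183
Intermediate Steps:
w(l) = l
b(B, X) = 3*B + 2200*X (b(B, X) = 2200*X + (B + 2*B) = 2200*X + 3*B = 3*B + 2200*X)
b(R(w(1), 35), 1245) + g(-820) = (3*1 + 2200*1245) - 820 = (3 + 2739000) - 820 = 2739003 - 820 = 2738183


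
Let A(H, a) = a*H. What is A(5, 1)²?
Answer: 25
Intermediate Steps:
A(H, a) = H*a
A(5, 1)² = (5*1)² = 5² = 25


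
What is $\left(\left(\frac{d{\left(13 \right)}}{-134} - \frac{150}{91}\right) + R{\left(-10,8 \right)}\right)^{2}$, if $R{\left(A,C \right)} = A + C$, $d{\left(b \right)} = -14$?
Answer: $\frac{466862449}{37173409} \approx 12.559$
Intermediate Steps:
$\left(\left(\frac{d{\left(13 \right)}}{-134} - \frac{150}{91}\right) + R{\left(-10,8 \right)}\right)^{2} = \left(\left(- \frac{14}{-134} - \frac{150}{91}\right) + \left(-10 + 8\right)\right)^{2} = \left(\left(\left(-14\right) \left(- \frac{1}{134}\right) - \frac{150}{91}\right) - 2\right)^{2} = \left(\left(\frac{7}{67} - \frac{150}{91}\right) - 2\right)^{2} = \left(- \frac{9413}{6097} - 2\right)^{2} = \left(- \frac{21607}{6097}\right)^{2} = \frac{466862449}{37173409}$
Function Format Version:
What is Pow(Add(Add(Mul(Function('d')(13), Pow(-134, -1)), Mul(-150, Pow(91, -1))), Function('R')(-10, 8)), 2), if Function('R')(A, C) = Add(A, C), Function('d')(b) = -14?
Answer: Rational(466862449, 37173409) ≈ 12.559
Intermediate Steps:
Pow(Add(Add(Mul(Function('d')(13), Pow(-134, -1)), Mul(-150, Pow(91, -1))), Function('R')(-10, 8)), 2) = Pow(Add(Add(Mul(-14, Pow(-134, -1)), Mul(-150, Pow(91, -1))), Add(-10, 8)), 2) = Pow(Add(Add(Mul(-14, Rational(-1, 134)), Mul(-150, Rational(1, 91))), -2), 2) = Pow(Add(Add(Rational(7, 67), Rational(-150, 91)), -2), 2) = Pow(Add(Rational(-9413, 6097), -2), 2) = Pow(Rational(-21607, 6097), 2) = Rational(466862449, 37173409)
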